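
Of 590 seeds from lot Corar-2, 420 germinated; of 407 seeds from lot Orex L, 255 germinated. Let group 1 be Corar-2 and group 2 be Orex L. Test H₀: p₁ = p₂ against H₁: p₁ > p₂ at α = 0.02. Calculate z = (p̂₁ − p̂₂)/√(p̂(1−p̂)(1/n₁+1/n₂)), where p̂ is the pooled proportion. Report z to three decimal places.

z = 2.832

p̂₁ = 420/590 = 0.71186, p̂₂ = 255/407 = 0.62654.
Pooled p̂ = (420+255)/(590+407) = 675/997 = 0.67703.
SE = √(p̂(1−p̂)(1/n₁+1/n₂)) = √(0.67703·0.32297·0.00415192) = √(0.000907858) = 0.03013.
z = (0.71186 − 0.62654)/0.03013 = 0.08532/0.03013 = 2.832.
p-value = P(Z > 2.832) ≈ 0.0023. With α = 0.02, reject H₀.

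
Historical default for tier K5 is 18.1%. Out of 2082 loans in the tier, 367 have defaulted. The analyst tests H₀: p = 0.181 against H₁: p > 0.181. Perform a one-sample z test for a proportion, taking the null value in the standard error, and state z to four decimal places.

z = -0.5602

p̂ = 367/2082 ≈ 0.176273.
Standard error under H₀: √(0.181×0.819/2082) = 0.008438.
z = (0.176273 − 0.181)/0.008438 = -0.004727/0.008438 = -0.5602.
p-value = P(Z > -0.560) ≈ 0.7123.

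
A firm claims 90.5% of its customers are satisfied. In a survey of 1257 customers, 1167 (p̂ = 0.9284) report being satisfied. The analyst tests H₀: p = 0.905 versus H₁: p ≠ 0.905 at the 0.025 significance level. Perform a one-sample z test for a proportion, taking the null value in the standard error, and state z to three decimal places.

z = 2.830

p̂ = 1167/1257 = 0.92840.
Standard error under H₀: √(0.905×0.095/1257) = 0.00827.
z = (0.92840 − 0.905)/0.00827 = 0.02340/0.00827 = 2.830.
Two-sided p-value ≈ 2·Φ(−2.830) = 0.0047. With α = 0.025, reject H₀.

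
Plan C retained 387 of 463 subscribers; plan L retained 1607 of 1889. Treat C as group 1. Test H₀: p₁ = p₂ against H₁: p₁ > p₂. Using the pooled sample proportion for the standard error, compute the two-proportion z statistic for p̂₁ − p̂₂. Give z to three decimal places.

p̂₁ = 387/463 ≈ 0.83585, p̂₂ = 1607/1889 ≈ 0.85071.
Pooled p̂ = (387+1607)/(463+1889) = 1994/2352 = 0.84779.
SE = √(0.129043 × 0.00268921) = 0.01863.
z = (0.83585 − 0.85071)/0.01863 = -0.01486/0.01863 = -0.798.
p-value = P(Z > -0.798) ≈ 0.7875.

z = -0.798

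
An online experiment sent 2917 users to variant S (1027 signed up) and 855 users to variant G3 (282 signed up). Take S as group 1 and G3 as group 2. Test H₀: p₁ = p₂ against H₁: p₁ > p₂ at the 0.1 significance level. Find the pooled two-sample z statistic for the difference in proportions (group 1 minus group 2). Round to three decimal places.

p̂₁ = 1027/2917 = 0.35207, p̂₂ = 282/855 = 0.32982.
Pooled p̂ = (1027+282)/(2917+855) = 1309/3772 = 0.34703.
SE = √(p̂(1−p̂)(1/n₁+1/n₂)) = √(0.34703·0.65297·0.00151241) = √(0.000342712) = 0.01851.
z = (0.35207 − 0.32982)/0.01851 = 0.02225/0.01851 = 1.202.
p-value = P(Z > 1.202) ≈ 0.1147, so at α = 0.1 we fail to reject H₀.

z = 1.202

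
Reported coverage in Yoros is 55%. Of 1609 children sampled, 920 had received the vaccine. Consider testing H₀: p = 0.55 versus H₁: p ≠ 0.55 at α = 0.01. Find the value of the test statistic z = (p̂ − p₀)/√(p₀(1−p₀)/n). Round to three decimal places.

z = 1.756

p̂ = 920/1609 ≈ 0.57178.
Under H₀, SE = √(0.55·0.45/1609) = √(0.000153822) = 0.01240.
z = (0.57178 − 0.55)/0.01240 = 0.02178/0.01240 = 1.756.
p-value = 2·P(Z > 1.756) ≈ 0.0790. With α = 0.01, fail to reject H₀.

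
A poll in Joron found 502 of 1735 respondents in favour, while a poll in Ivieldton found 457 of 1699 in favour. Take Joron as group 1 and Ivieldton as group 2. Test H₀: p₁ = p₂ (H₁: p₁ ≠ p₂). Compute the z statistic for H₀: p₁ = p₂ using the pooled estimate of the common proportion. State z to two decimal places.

p̂₁ = 502/1735 ≈ 0.2893, p̂₂ = 457/1699 ≈ 0.2690.
Pooled p̂ = (502+457)/(1735+1699) = 959/3434 = 0.2793.
SE = √(p̂(1−p̂)(1/n₁+1/n₂)) = √(0.2793·0.7207·0.00116495) = √(0.000234477) = 0.0153.
z = (0.2893 − 0.2690)/0.0153 = 0.0203/0.0153 = 1.33.

z = 1.33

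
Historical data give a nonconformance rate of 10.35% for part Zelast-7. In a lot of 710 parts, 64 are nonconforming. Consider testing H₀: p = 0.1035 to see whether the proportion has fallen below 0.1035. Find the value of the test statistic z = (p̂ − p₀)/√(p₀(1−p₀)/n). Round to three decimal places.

z = -1.169

p̂ = 64/710 = 0.09014.
SE = √(p₀(1−p₀)/n) = √(0.092788/710) = 0.01143.
z = (0.09014 − 0.1035)/0.01143 = -0.01336/0.01143 = -1.169.
p-value = P(Z < -1.169) ≈ 0.1213.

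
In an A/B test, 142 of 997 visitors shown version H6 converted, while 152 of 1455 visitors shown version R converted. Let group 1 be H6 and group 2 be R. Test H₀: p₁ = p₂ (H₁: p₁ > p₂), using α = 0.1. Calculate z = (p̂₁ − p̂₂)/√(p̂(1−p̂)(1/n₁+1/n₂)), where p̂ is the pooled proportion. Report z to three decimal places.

z = 2.842

p̂₁ = 142/997 ≈ 0.142427, p̂₂ = 152/1455 ≈ 0.104467.
Pooled p̂ = (142+152)/(997+1455) = 294/2452 = 0.119902.
SE = √(p̂(1−p̂)(1/n₁+1/n₂)) = √(0.119902·0.880098·0.00169029) = √(0.000178369) = 0.013355.
z = (0.142427 − 0.104467)/0.013355 = 0.037960/0.013355 = 2.842.
p-value = P(Z > 2.842) ≈ 0.0022. With α = 0.1, reject H₀.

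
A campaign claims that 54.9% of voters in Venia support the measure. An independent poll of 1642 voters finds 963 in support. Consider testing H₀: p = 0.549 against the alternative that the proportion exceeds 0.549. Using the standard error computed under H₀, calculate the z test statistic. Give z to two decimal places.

p̂ = 963/1642 ≈ 0.5865.
Standard error under H₀: √(0.549×0.451/1642) = 0.0123.
z = (0.5865 − 0.549)/0.0123 = 0.0375/0.0123 = 3.05.

z = 3.05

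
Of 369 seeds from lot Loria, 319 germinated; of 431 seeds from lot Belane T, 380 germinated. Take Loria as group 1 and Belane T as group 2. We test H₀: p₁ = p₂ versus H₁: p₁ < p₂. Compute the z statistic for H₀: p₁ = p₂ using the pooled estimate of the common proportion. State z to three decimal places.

p̂₁ = 319/369 = 0.86450, p̂₂ = 380/431 = 0.88167.
Pooled p̂ = (319+380)/(369+431) = 699/800 = 0.87375.
SE = √(0.110311 × 0.00503021) = 0.02356.
z = (0.86450 − 0.88167)/0.02356 = -0.01717/0.02356 = -0.729.
p-value = P(Z < -0.729) ≈ 0.2330.

z = -0.729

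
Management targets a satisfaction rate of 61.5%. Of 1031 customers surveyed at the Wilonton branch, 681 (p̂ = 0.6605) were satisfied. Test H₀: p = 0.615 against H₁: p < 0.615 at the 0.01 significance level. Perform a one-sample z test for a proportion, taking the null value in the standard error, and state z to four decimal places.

p̂ = 681/1031 ≈ 0.6605238.
Standard error under H₀: √(0.615×0.385/1031) = 0.0151544.
z = (0.6605238 − 0.615)/0.0151544 = 0.0455238/0.0151544 = 3.0040.
p-value = P(Z < 3.004) ≈ 0.9987; since p > α = 0.01, fail to reject H₀.

z = 3.0040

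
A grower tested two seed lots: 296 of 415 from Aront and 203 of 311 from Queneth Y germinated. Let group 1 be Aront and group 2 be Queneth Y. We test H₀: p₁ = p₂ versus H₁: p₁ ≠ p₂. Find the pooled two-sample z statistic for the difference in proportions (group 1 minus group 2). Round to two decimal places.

z = 1.74

p̂₁ = 296/415 = 0.7133, p̂₂ = 203/311 = 0.6527.
Pooled p̂ = (296+203)/(415+311) = 499/726 = 0.6873.
SE = √(p̂(1−p̂)(1/n₁+1/n₂)) = √(0.6873·0.3127·0.00562507) = √(0.00120887) = 0.0348.
z = (0.7133 − 0.6527)/0.0348 = 0.0606/0.0348 = 1.74.
Two-sided p-value ≈ 2·Φ(−1.741) = 0.0817.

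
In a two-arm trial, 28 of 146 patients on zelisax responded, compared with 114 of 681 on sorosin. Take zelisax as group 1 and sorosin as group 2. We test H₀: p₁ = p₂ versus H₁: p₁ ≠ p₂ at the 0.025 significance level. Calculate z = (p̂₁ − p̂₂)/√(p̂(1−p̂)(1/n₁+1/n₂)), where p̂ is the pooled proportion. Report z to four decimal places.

p̂₁ = 28/146 = 0.191781, p̂₂ = 114/681 = 0.167401.
Pooled p̂ = (28+114)/(146+681) = 142/827 = 0.171705.
SE = √(0.142222 × 0.00831774) = 0.034394.
z = (0.191781 − 0.167401)/0.034394 = 0.024380/0.034394 = 0.7088.
p-value = 2·P(Z > 0.709) ≈ 0.4784. With α = 0.025, fail to reject H₀.

z = 0.7088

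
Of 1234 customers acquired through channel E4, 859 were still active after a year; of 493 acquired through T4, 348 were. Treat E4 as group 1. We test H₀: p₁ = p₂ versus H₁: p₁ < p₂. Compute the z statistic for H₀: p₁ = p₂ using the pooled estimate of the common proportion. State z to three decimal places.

z = -0.400

p̂₁ = 859/1234 = 0.69611, p̂₂ = 348/493 = 0.70588.
Pooled p̂ = (859+348)/(1234+493) = 1207/1727 = 0.69890.
SE = √(0.210439 × 0.00283877) = 0.02444.
z = (0.69611 − 0.70588)/0.02444 = -0.00977/0.02444 = -0.400.
p-value = P(Z < -0.400) ≈ 0.3446.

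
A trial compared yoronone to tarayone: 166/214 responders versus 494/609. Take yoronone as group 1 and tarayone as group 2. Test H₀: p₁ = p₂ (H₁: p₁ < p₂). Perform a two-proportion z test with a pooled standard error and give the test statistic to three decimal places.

p̂₁ = 166/214 ≈ 0.77570, p̂₂ = 494/609 ≈ 0.81117.
Pooled p̂ = (166+494)/(214+609) = 660/823 = 0.80194.
SE = √(p̂(1−p̂)(1/n₁+1/n₂)) = √(0.80194·0.19806·0.00631493) = √(0.001003) = 0.03167.
z = (0.77570 − 0.81117)/0.03167 = -0.03547/0.03167 = -1.120.

z = -1.120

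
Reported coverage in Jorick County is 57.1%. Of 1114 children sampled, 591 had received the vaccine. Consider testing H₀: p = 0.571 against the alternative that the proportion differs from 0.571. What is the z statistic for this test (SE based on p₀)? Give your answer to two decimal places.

p̂ = 591/1114 = 0.53052.
Under H₀, SE = √(0.571·0.429/1114) = √(0.000219891) = 0.01483.
z = (0.53052 − 0.571)/0.01483 = -0.04048/0.01483 = -2.73.

z = -2.73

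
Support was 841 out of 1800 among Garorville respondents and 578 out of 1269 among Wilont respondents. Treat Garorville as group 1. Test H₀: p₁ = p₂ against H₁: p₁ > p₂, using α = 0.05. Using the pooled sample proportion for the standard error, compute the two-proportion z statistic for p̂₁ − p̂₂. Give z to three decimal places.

p̂₁ = 841/1800 ≈ 0.467222, p̂₂ = 578/1269 ≈ 0.455477.
Pooled p̂ = (841+578)/(1800+1269) = 1419/3069 = 0.462366.
SE = √(p̂(1−p̂)(1/n₁+1/n₂)) = √(0.462366·0.537634·0.00134358) = √(0.000333991) = 0.018275.
z = (0.467222 − 0.455477)/0.018275 = 0.011745/0.018275 = 0.643.
p-value = P(Z > 0.643) ≈ 0.2602, so at α = 0.05 we fail to reject H₀.

z = 0.643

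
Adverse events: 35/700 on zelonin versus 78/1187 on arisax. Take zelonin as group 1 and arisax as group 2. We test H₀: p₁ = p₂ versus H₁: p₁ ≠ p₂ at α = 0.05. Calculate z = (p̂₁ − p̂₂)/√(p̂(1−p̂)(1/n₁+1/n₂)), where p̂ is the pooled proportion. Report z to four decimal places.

z = -1.3895

p̂₁ = 35/700 = 0.0500000, p̂₂ = 78/1187 = 0.0657119.
Pooled p̂ = (35+78)/(700+1187) = 113/1887 = 0.0598834.
SE = √(p̂(1−p̂)(1/n₁+1/n₂)) = √(0.0598834·0.9401166·0.00227103) = √(0.000127853) = 0.0113072.
z = (0.0500000 − 0.0657119)/0.0113072 = -0.0157119/0.0113072 = -1.3895.
p-value = 2·P(Z > 1.390) ≈ 0.1647, so at α = 0.05 we fail to reject H₀.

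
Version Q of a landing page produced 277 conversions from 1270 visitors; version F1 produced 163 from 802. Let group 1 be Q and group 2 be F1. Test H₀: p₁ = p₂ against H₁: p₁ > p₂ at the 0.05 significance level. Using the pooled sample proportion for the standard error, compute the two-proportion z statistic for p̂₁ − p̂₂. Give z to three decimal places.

z = 0.806

p̂₁ = 277/1270 = 0.21811, p̂₂ = 163/802 = 0.20324.
Pooled p̂ = (277+163)/(1270+802) = 440/2072 = 0.21236.
SE = √(0.16726 × 0.00203428) = 0.01845.
z = (0.21811 − 0.20324)/0.01845 = 0.01487/0.01845 = 0.806.
p-value = P(Z > 0.806) ≈ 0.2101; since p > α = 0.05, fail to reject H₀.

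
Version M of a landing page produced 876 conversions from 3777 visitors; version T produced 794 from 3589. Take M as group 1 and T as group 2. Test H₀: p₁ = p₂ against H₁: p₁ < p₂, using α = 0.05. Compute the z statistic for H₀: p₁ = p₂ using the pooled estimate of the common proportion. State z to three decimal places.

z = 1.096

p̂₁ = 876/3777 ≈ 0.23193, p̂₂ = 794/3589 ≈ 0.22123.
Pooled p̂ = (876+794)/(3777+3589) = 1670/7366 = 0.22672.
SE = √(p̂(1−p̂)(1/n₁+1/n₂)) = √(0.22672·0.77328·0.00054339) = √(9.52652e-05) = 0.00976.
z = (0.23193 − 0.22123)/0.00976 = 0.01070/0.00976 = 1.096.
p-value = P(Z < 1.096) ≈ 0.8635; since p > α = 0.05, fail to reject H₀.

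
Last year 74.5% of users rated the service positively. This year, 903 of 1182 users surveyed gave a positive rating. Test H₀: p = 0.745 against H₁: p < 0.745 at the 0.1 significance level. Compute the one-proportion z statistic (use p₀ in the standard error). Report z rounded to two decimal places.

p̂ = 903/1182 ≈ 0.7640.
Under H₀, SE = √(0.745·0.255/1182) = √(0.000160723) = 0.0127.
z = (0.7640 − 0.745)/0.0127 = 0.0190/0.0127 = 1.50.
p-value = P(Z < 1.495) ≈ 0.9326, so at α = 0.1 we fail to reject H₀.

z = 1.50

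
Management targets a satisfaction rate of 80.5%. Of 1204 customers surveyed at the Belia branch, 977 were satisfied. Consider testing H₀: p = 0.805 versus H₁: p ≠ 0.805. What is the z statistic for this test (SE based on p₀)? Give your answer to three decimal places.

z = 0.566

p̂ = 977/1204 = 0.81146.
Standard error under H₀: √(0.805×0.195/1204) = 0.01142.
z = (0.81146 − 0.805)/0.01142 = 0.00646/0.01142 = 0.566.
Two-sided p-value ≈ 2·Φ(−0.566) = 0.5715.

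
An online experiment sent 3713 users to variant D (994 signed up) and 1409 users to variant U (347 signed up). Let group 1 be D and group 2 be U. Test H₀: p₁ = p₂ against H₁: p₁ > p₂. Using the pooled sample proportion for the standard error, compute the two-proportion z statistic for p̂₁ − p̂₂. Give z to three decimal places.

p̂₁ = 994/3713 = 0.26771, p̂₂ = 347/1409 = 0.24627.
Pooled p̂ = (994+347)/(3713+1409) = 1341/5122 = 0.26181.
SE = √(0.193266 × 0.000979047) = 0.01376.
z = (0.26771 − 0.24627)/0.01376 = 0.02144/0.01376 = 1.558.
p-value = P(Z > 1.558) ≈ 0.0596.

z = 1.558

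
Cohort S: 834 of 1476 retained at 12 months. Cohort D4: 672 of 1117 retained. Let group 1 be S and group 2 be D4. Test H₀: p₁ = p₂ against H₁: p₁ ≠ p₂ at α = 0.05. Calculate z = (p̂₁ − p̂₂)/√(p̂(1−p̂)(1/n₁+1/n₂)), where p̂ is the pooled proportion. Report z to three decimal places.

z = -1.869

p̂₁ = 834/1476 ≈ 0.56504, p̂₂ = 672/1117 ≈ 0.60161.
Pooled p̂ = (834+672)/(1476+1117) = 1506/2593 = 0.58079.
SE = √(p̂(1−p̂)(1/n₁+1/n₂)) = √(0.58079·0.41921·0.00157276) = √(0.000382924) = 0.01957.
z = (0.56504 − 0.60161)/0.01957 = -0.03657/0.01957 = -1.869.
p-value = 2·P(Z > 1.869) ≈ 0.0616. With α = 0.05, fail to reject H₀.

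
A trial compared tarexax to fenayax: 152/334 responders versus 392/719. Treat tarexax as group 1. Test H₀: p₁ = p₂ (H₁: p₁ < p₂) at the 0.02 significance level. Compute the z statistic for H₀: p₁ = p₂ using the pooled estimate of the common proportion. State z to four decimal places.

p̂₁ = 152/334 = 0.455090, p̂₂ = 392/719 = 0.545202.
Pooled p̂ = (152+392)/(334+719) = 544/1053 = 0.516619.
SE = √(p̂(1−p̂)(1/n₁+1/n₂)) = √(0.516619·0.483381·0.00438483) = √(0.001095) = 0.033091.
z = (0.455090 − 0.545202)/0.033091 = -0.090112/0.033091 = -2.7232.
p-value = P(Z < -2.723) ≈ 0.0032. With α = 0.02, reject H₀.

z = -2.7232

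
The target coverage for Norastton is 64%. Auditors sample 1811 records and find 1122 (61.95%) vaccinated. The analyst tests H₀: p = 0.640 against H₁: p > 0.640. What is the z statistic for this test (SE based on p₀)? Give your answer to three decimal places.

z = -1.813

p̂ = 1122/1811 = 0.61955.
SE = √(p₀(1−p₀)/n) = √(0.2304/1811) = 0.01128.
z = (0.61955 − 0.64)/0.01128 = -0.02045/0.01128 = -1.813.
p-value = P(Z > -1.813) ≈ 0.9651.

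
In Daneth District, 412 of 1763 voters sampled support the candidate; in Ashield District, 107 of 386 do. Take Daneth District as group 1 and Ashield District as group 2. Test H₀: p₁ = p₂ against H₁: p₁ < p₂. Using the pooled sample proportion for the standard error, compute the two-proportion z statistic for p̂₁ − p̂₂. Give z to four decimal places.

z = -1.8090

p̂₁ = 412/1763 ≈ 0.233693, p̂₂ = 107/386 ≈ 0.277202.
Pooled p̂ = (412+107)/(1763+386) = 519/2149 = 0.241508.
SE = √(p̂(1−p̂)(1/n₁+1/n₂)) = √(0.241508·0.758492·0.00315789) = √(0.000578467) = 0.024051.
z = (0.233693 − 0.277202)/0.024051 = -0.043509/0.024051 = -1.8090.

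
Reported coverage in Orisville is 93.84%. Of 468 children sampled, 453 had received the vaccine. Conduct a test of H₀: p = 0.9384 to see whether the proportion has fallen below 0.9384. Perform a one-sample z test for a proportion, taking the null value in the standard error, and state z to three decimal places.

z = 2.659

p̂ = 453/468 ≈ 0.967949.
Standard error under H₀: √(0.9384×0.0616/468) = 0.011114.
z = (0.967949 − 0.9384)/0.011114 = 0.029549/0.011114 = 2.659.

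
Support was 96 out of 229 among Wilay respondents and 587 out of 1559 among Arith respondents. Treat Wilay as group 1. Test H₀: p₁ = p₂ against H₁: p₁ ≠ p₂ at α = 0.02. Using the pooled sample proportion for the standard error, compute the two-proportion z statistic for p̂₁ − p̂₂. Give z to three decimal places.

z = 1.242

p̂₁ = 96/229 ≈ 0.41921, p̂₂ = 587/1559 ≈ 0.37652.
Pooled p̂ = (96+587)/(229+1559) = 683/1788 = 0.38199.
SE = √(0.236074 × 0.00500825) = 0.03438.
z = (0.41921 − 0.37652)/0.03438 = 0.04269/0.03438 = 1.242.
Two-sided p-value ≈ 2·Φ(−1.242) = 0.2144; since p > α = 0.02, fail to reject H₀.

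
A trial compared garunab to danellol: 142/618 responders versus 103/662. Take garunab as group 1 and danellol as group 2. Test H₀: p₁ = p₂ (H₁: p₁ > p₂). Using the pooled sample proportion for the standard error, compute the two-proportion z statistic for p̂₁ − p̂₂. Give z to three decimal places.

p̂₁ = 142/618 = 0.229773, p̂₂ = 103/662 = 0.155589.
Pooled p̂ = (142+103)/(618+662) = 245/1280 = 0.191406.
SE = √(p̂(1−p̂)(1/n₁+1/n₂)) = √(0.191406·0.808594·0.0031287) = √(0.000484228) = 0.022005.
z = (0.229773 − 0.155589)/0.022005 = 0.074184/0.022005 = 3.371.

z = 3.371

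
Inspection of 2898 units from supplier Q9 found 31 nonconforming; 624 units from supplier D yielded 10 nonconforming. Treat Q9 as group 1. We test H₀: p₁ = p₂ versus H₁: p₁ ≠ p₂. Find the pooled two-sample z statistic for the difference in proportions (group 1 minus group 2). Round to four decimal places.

z = -1.1257

p̂₁ = 31/2898 ≈ 0.010697, p̂₂ = 10/624 ≈ 0.016026.
Pooled p̂ = (31+10)/(2898+624) = 41/3522 = 0.011641.
SE = √(p̂(1−p̂)(1/n₁+1/n₂)) = √(0.011641·0.988359·0.00194763) = √(2.24086e-05) = 0.004734.
z = (0.010697 − 0.016026)/0.004734 = -0.005329/0.004734 = -1.1257.
Two-sided p-value ≈ 2·Φ(−1.126) = 0.2603.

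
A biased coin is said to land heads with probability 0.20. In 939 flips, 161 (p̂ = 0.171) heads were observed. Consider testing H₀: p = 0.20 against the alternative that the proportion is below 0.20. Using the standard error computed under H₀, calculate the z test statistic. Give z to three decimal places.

z = -2.186

p̂ = 161/939 ≈ 0.171459.
SE = √(p₀(1−p₀)/n) = √(0.16/939) = 0.013054.
z = (0.171459 − 0.2)/0.013054 = -0.028541/0.013054 = -2.186.
p-value = P(Z < -2.186) ≈ 0.0144.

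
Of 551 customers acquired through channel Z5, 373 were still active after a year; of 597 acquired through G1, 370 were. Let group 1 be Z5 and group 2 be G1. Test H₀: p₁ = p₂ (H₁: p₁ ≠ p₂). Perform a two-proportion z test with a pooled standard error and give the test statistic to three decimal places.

z = 2.026

p̂₁ = 373/551 ≈ 0.67695, p̂₂ = 370/597 ≈ 0.61977.
Pooled p̂ = (373+370)/(551+597) = 743/1148 = 0.64721.
SE = √(0.228328 × 0.00348992) = 0.02823.
z = (0.67695 − 0.61977)/0.02823 = 0.05718/0.02823 = 2.026.
p-value = 2·P(Z > 2.026) ≈ 0.0428.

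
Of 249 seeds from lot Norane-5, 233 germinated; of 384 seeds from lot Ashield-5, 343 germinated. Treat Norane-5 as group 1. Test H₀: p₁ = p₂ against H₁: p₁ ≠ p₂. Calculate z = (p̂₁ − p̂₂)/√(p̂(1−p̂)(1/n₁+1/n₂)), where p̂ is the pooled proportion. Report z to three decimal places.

z = 1.825

p̂₁ = 233/249 ≈ 0.93574, p̂₂ = 343/384 ≈ 0.89323.
Pooled p̂ = (233+343)/(249+384) = 576/633 = 0.90995.
SE = √(p̂(1−p̂)(1/n₁+1/n₂)) = √(0.90995·0.09005·0.00662023) = √(0.000542454) = 0.02329.
z = (0.93574 − 0.89323)/0.02329 = 0.04251/0.02329 = 1.825.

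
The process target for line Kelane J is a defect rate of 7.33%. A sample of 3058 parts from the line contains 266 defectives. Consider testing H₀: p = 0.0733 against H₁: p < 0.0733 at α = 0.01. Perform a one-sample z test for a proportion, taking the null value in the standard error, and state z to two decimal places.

z = 2.90

p̂ = 266/3058 ≈ 0.08698.
Standard error under H₀: √(0.0733×0.9267/3058) = 0.00471.
z = (0.08698 − 0.0733)/0.00471 = 0.01368/0.00471 = 2.90.
p-value = P(Z < 2.904) ≈ 0.9982, so at α = 0.01 we fail to reject H₀.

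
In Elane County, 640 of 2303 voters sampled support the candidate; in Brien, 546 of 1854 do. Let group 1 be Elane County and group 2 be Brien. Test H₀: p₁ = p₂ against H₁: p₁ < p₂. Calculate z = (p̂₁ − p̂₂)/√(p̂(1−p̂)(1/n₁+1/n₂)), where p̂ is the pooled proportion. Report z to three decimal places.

z = -1.178

p̂₁ = 640/2303 ≈ 0.27790, p̂₂ = 546/1854 ≈ 0.29450.
Pooled p̂ = (640+546)/(2303+1854) = 1186/4157 = 0.28530.
SE = √(p̂(1−p̂)(1/n₁+1/n₂)) = √(0.28530·0.71470·0.000973591) = √(0.00019852) = 0.01409.
z = (0.27790 − 0.29450)/0.01409 = -0.01660/0.01409 = -1.178.
p-value = P(Z < -1.178) ≈ 0.1194.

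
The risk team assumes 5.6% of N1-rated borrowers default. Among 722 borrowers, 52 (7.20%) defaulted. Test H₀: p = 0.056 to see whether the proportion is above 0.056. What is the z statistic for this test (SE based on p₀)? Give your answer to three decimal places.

p̂ = 52/722 ≈ 0.072022.
Under H₀, SE = √(0.056·0.944/722) = √(7.32188e-05) = 0.008557.
z = (0.072022 − 0.056)/0.008557 = 0.016022/0.008557 = 1.872.

z = 1.872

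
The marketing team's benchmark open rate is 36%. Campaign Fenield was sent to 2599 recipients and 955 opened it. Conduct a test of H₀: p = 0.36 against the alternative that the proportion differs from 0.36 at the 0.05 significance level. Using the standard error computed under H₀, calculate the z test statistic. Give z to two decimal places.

p̂ = 955/2599 ≈ 0.3674.
SE = √(p₀(1−p₀)/n) = √(0.2304/2599) = 0.0094.
z = (0.3674 − 0.36)/0.0094 = 0.0074/0.0094 = 0.79.
p-value = 2·P(Z > 0.791) ≈ 0.4289. With α = 0.05, fail to reject H₀.

z = 0.79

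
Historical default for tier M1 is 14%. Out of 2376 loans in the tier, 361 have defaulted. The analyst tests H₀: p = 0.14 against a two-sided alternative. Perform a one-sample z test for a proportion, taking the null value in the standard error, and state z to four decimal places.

p̂ = 361/2376 = 0.1519360.
SE = √(p₀(1−p₀)/n) = √(0.1204/2376) = 0.0071185.
z = (0.1519360 − 0.14)/0.0071185 = 0.0119360/0.0071185 = 1.6768.

z = 1.6768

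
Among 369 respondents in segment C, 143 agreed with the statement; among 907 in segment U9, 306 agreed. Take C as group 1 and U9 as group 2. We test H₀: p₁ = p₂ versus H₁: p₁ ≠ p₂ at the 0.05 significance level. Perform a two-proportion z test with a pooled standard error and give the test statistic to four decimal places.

p̂₁ = 143/369 ≈ 0.387534, p̂₂ = 306/907 ≈ 0.337376.
Pooled p̂ = (143+306)/(369+907) = 449/1276 = 0.351881.
SE = √(p̂(1−p̂)(1/n₁+1/n₂)) = √(0.351881·0.648119·0.00381256) = √(0.000869496) = 0.029487.
z = (0.387534 − 0.337376)/0.029487 = 0.050158/0.029487 = 1.7010.
p-value = 2·P(Z > 1.701) ≈ 0.0889; since p > α = 0.05, fail to reject H₀.

z = 1.7010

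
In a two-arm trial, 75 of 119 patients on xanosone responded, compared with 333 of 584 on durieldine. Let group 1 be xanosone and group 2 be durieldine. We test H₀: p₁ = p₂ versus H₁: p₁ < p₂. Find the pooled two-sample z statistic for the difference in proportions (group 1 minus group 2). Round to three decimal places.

z = 1.210

p̂₁ = 75/119 = 0.63025, p̂₂ = 333/584 = 0.57021.
Pooled p̂ = (75+333)/(119+584) = 408/703 = 0.58037.
SE = √(p̂(1−p̂)(1/n₁+1/n₂)) = √(0.58037·0.41963·0.0101157) = √(0.00246358) = 0.04963.
z = (0.63025 − 0.57021)/0.04963 = 0.06004/0.04963 = 1.210.
p-value = P(Z < 1.210) ≈ 0.8868.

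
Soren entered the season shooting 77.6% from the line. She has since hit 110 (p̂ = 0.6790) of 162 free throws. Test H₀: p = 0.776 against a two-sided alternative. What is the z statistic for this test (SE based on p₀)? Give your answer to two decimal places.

p̂ = 110/162 = 0.6790.
Standard error under H₀: √(0.776×0.224/162) = 0.0328.
z = (0.6790 − 0.776)/0.0328 = -0.0970/0.0328 = -2.96.

z = -2.96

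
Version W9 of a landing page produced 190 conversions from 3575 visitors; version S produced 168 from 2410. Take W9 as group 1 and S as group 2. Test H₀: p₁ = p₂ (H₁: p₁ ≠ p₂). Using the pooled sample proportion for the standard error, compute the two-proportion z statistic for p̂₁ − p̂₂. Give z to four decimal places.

p̂₁ = 190/3575 = 0.0531469, p̂₂ = 168/2410 = 0.0697095.
Pooled p̂ = (190+168)/(3575+2410) = 358/5985 = 0.0598162.
SE = √(0.0562382 × 0.000694658) = 0.0062503.
z = (0.0531469 − 0.0697095)/0.0062503 = -0.0165626/0.0062503 = -2.6499.

z = -2.6499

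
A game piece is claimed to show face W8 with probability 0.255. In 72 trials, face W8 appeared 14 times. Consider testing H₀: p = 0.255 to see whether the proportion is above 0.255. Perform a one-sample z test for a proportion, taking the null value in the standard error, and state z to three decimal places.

p̂ = 14/72 = 0.19444.
Standard error under H₀: √(0.255×0.745/72) = 0.05137.
z = (0.19444 − 0.255)/0.05137 = -0.06056/0.05137 = -1.179.
p-value = P(Z > -1.179) ≈ 0.8808.

z = -1.179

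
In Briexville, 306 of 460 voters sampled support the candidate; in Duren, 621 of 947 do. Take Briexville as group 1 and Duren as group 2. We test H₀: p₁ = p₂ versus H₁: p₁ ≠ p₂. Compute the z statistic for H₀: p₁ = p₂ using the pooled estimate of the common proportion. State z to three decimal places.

p̂₁ = 306/460 ≈ 0.66522, p̂₂ = 621/947 ≈ 0.65576.
Pooled p̂ = (306+621)/(460+947) = 927/1407 = 0.65885.
SE = √(0.224767 × 0.00322988) = 0.02694.
z = (0.66522 − 0.65576)/0.02694 = 0.00946/0.02694 = 0.351.

z = 0.351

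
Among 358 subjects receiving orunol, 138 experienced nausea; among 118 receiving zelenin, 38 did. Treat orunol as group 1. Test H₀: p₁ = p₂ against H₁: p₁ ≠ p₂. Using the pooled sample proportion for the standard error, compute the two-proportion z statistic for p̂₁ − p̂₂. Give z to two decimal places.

z = 1.24

p̂₁ = 138/358 = 0.3855, p̂₂ = 38/118 = 0.3220.
Pooled p̂ = (138+38)/(358+118) = 176/476 = 0.3697.
SE = √(p̂(1−p̂)(1/n₁+1/n₂)) = √(0.3697·0.6303·0.0112679) = √(0.0026258) = 0.0512.
z = (0.3855 − 0.3220)/0.0512 = 0.0635/0.0512 = 1.24.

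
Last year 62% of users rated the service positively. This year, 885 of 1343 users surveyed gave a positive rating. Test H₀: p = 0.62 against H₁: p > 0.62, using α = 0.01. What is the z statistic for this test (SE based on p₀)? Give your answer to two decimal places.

z = 2.94

p̂ = 885/1343 ≈ 0.65897.
Standard error under H₀: √(0.62×0.38/1343) = 0.01324.
z = (0.65897 − 0.62)/0.01324 = 0.03897/0.01324 = 2.94.
p-value = P(Z > 2.942) ≈ 0.0016; since p < α = 0.01, reject H₀.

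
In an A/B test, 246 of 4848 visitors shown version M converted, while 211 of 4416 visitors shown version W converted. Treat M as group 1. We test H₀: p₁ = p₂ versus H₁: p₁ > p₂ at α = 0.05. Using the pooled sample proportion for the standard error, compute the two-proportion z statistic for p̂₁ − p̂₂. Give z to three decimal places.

z = 0.657

p̂₁ = 246/4848 ≈ 0.050743, p̂₂ = 211/4416 ≈ 0.047781.
Pooled p̂ = (246+211)/(4848+4416) = 457/9264 = 0.049331.
SE = √(p̂(1−p̂)(1/n₁+1/n₂)) = √(0.049331·0.950669·0.00043272) = √(2.02934e-05) = 0.004505.
z = (0.050743 − 0.047781)/0.004505 = 0.002962/0.004505 = 0.657.
p-value = P(Z > 0.657) ≈ 0.2554, so at α = 0.05 we fail to reject H₀.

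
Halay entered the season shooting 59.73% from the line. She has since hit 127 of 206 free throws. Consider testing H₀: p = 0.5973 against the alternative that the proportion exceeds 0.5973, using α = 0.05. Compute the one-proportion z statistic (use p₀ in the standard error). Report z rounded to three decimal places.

p̂ = 127/206 ≈ 0.61650.
Standard error under H₀: √(0.5973×0.4027/206) = 0.03417.
z = (0.61650 − 0.5973)/0.03417 = 0.01920/0.03417 = 0.562.
p-value = P(Z > 0.562) ≈ 0.2870; since p > α = 0.05, fail to reject H₀.

z = 0.562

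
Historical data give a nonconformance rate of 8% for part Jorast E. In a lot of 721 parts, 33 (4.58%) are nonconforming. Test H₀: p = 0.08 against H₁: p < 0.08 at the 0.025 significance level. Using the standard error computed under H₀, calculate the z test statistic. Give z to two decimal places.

z = -3.39

p̂ = 33/721 = 0.0458.
SE = √(p₀(1−p₀)/n) = √(0.0736/721) = 0.0101.
z = (0.0458 − 0.08)/0.0101 = -0.0342/0.0101 = -3.39.
p-value = P(Z < -3.388) ≈ 0.0004. With α = 0.025, reject H₀.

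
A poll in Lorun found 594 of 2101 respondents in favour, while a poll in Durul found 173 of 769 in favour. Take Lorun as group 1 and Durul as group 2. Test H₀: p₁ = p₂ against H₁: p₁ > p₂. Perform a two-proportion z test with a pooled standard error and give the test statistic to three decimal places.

p̂₁ = 594/2101 = 0.28272, p̂₂ = 173/769 = 0.22497.
Pooled p̂ = (594+173)/(2101+769) = 767/2870 = 0.26725.
SE = √(0.195826 × 0.00177635) = 0.01865.
z = (0.28272 − 0.22497)/0.01865 = 0.05775/0.01865 = 3.097.
p-value = P(Z > 3.097) ≈ 0.0010.

z = 3.097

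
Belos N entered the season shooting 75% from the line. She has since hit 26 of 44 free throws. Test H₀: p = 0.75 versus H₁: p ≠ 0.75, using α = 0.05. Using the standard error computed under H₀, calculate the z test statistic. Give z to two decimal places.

p̂ = 26/44 ≈ 0.5909.
SE = √(p₀(1−p₀)/n) = √(0.1875/44) = 0.0653.
z = (0.5909 − 0.75)/0.0653 = -0.1591/0.0653 = -2.44.
Two-sided p-value ≈ 2·Φ(−2.437) = 0.0148; since p < α = 0.05, reject H₀.

z = -2.44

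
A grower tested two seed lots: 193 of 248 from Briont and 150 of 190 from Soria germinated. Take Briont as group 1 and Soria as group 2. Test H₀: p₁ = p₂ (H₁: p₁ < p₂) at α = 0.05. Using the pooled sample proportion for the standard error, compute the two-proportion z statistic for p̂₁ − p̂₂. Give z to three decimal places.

z = -0.283

p̂₁ = 193/248 ≈ 0.77823, p̂₂ = 150/190 ≈ 0.78947.
Pooled p̂ = (193+150)/(248+190) = 343/438 = 0.78311.
SE = √(p̂(1−p̂)(1/n₁+1/n₂)) = √(0.78311·0.21689·0.00929542) = √(0.00157884) = 0.03973.
z = (0.77823 − 0.78947)/0.03973 = -0.01124/0.03973 = -0.283.
p-value = P(Z < -0.283) ≈ 0.3886. With α = 0.05, fail to reject H₀.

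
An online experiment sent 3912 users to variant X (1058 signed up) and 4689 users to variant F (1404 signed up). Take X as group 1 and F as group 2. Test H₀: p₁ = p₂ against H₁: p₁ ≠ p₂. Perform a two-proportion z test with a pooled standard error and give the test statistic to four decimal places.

z = -2.9603

p̂₁ = 1058/3912 ≈ 0.2704499, p̂₂ = 1404/4689 ≈ 0.2994242.
Pooled p̂ = (1058+1404)/(3912+4689) = 2462/8601 = 0.2862458.
SE = √(0.204309 × 0.000468889) = 0.0097877.
z = (0.2704499 − 0.2994242)/0.0097877 = -0.0289743/0.0097877 = -2.9603.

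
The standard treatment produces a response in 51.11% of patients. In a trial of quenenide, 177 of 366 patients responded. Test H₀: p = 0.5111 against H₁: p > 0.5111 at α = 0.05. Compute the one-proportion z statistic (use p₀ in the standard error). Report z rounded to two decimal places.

z = -1.05

p̂ = 177/366 ≈ 0.4836.
Under H₀, SE = √(0.5111·0.4889/366) = √(0.000682723) = 0.0261.
z = (0.4836 − 0.5111)/0.0261 = -0.0275/0.0261 = -1.05.
p-value = P(Z > -1.052) ≈ 0.8537; since p > α = 0.05, fail to reject H₀.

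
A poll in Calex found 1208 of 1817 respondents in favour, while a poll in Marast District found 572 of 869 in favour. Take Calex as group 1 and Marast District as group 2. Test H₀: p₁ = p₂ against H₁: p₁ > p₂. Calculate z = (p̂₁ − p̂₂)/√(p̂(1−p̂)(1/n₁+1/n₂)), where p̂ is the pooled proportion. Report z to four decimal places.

z = 0.3387

p̂₁ = 1208/1817 ≈ 0.664832, p̂₂ = 572/869 ≈ 0.658228.
Pooled p̂ = (1208+572)/(1817+869) = 1780/2686 = 0.662695.
SE = √(p̂(1−p̂)(1/n₁+1/n₂)) = √(0.662695·0.337305·0.00170111) = √(0.000380248) = 0.019500.
z = (0.664832 − 0.658228)/0.019500 = 0.006604/0.019500 = 0.3387.
p-value = P(Z > 0.339) ≈ 0.3674.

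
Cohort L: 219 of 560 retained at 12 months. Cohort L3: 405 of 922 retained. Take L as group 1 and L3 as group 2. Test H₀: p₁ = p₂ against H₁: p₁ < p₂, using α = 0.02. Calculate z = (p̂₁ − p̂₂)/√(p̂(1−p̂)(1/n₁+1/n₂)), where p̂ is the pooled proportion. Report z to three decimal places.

z = -1.822

p̂₁ = 219/560 ≈ 0.39107, p̂₂ = 405/922 ≈ 0.43926.
Pooled p̂ = (219+405)/(560+922) = 624/1482 = 0.42105.
SE = √(0.243767 × 0.00287031) = 0.02645.
z = (0.39107 − 0.43926)/0.02645 = -0.04819/0.02645 = -1.822.
p-value = P(Z < -1.822) ≈ 0.0342. With α = 0.02, fail to reject H₀.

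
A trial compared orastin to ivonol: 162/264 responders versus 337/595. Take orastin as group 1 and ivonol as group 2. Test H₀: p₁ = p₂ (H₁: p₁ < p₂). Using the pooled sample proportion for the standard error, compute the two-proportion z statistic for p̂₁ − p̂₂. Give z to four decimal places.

p̂₁ = 162/264 = 0.6136364, p̂₂ = 337/595 = 0.5663866.
Pooled p̂ = (162+337)/(264+595) = 499/859 = 0.5809080.
SE = √(0.243454 × 0.00546855) = 0.0364875.
z = (0.6136364 − 0.5663866)/0.0364875 = 0.0472498/0.0364875 = 1.2950.
p-value = P(Z < 1.295) ≈ 0.9023.

z = 1.2950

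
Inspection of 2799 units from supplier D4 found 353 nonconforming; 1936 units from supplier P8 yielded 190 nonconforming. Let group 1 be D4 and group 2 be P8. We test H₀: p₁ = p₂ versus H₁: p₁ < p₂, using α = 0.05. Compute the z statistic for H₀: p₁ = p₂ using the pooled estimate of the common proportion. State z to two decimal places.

p̂₁ = 353/2799 ≈ 0.12612, p̂₂ = 190/1936 ≈ 0.09814.
Pooled p̂ = (353+190)/(2799+1936) = 543/4735 = 0.11468.
SE = √(p̂(1−p̂)(1/n₁+1/n₂)) = √(0.11468·0.88532·0.000873799) = √(8.87141e-05) = 0.00942.
z = (0.12612 − 0.09814)/0.00942 = 0.02798/0.00942 = 2.97.
p-value = P(Z < 2.970) ≈ 0.9985; since p > α = 0.05, fail to reject H₀.

z = 2.97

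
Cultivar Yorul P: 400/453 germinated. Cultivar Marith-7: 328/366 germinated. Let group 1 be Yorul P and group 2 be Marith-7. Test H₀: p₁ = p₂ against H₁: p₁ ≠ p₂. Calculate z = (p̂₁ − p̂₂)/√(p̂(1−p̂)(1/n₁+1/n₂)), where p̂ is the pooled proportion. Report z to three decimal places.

z = -0.596

p̂₁ = 400/453 ≈ 0.88300, p̂₂ = 328/366 ≈ 0.89617.
Pooled p̂ = (400+328)/(453+366) = 728/819 = 0.88889.
SE = √(p̂(1−p̂)(1/n₁+1/n₂)) = √(0.88889·0.11111·0.00493975) = √(0.000487876) = 0.02209.
z = (0.88300 − 0.89617)/0.02209 = -0.01317/0.02209 = -0.596.
p-value = 2·P(Z > 0.596) ≈ 0.5509.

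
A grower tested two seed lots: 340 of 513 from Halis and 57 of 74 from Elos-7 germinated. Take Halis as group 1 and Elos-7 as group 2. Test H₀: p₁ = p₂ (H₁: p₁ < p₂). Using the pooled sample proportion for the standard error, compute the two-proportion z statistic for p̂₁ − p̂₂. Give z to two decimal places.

p̂₁ = 340/513 = 0.6628, p̂₂ = 57/74 = 0.7703.
Pooled p̂ = (340+57)/(513+74) = 397/587 = 0.6763.
SE = √(0.218911 × 0.0154628) = 0.0582.
z = (0.6628 − 0.7703)/0.0582 = -0.1075/0.0582 = -1.85.

z = -1.85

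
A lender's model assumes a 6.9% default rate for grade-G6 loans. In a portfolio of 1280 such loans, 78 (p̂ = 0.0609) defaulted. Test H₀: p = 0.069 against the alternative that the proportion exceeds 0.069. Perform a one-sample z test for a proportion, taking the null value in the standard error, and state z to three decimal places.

p̂ = 78/1280 = 0.06094.
SE = √(p₀(1−p₀)/n) = √(0.064239/1280) = 0.00708.
z = (0.06094 − 0.069)/0.00708 = -0.00806/0.00708 = -1.138.

z = -1.138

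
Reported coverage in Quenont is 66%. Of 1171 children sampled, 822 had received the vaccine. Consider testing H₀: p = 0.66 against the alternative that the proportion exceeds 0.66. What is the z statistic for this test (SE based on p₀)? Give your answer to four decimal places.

p̂ = 822/1171 ≈ 0.701964.
Under H₀, SE = √(0.66·0.34/1171) = √(0.000191631) = 0.013843.
z = (0.701964 − 0.66)/0.013843 = 0.041964/0.013843 = 3.0314.
p-value = P(Z > 3.031) ≈ 0.0012.

z = 3.0314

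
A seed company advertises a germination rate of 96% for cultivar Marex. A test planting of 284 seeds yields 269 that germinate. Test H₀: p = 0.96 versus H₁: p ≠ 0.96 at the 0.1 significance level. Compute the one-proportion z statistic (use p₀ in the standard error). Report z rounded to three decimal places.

z = -1.102

p̂ = 269/284 = 0.94718.
SE = √(p₀(1−p₀)/n) = √(0.0384/284) = 0.01163.
z = (0.94718 − 0.96)/0.01163 = -0.01282/0.01163 = -1.102.
Two-sided p-value ≈ 2·Φ(−1.102) = 0.2704. With α = 0.1, fail to reject H₀.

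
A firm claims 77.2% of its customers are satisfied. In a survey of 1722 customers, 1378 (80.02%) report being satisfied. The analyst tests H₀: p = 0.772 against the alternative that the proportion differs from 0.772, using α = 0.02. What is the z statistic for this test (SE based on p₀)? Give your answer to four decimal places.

z = 2.7925

p̂ = 1378/1722 = 0.800232.
SE = √(p₀(1−p₀)/n) = √(0.17602/1722) = 0.010110.
z = (0.800232 − 0.772)/0.010110 = 0.028232/0.010110 = 2.7925.
Two-sided p-value ≈ 2·Φ(−2.792) = 0.0052; since p < α = 0.02, reject H₀.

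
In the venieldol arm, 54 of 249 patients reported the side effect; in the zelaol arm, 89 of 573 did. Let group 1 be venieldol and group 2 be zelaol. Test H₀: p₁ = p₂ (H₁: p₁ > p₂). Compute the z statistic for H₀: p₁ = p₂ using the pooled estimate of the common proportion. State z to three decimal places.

p̂₁ = 54/249 ≈ 0.21687, p̂₂ = 89/573 ≈ 0.15532.
Pooled p̂ = (54+89)/(249+573) = 143/822 = 0.17397.
SE = √(p̂(1−p̂)(1/n₁+1/n₂)) = √(0.17397·0.82603·0.00576126) = √(0.000827904) = 0.02877.
z = (0.21687 − 0.15532)/0.02877 = 0.06155/0.02877 = 2.139.
p-value = P(Z > 2.139) ≈ 0.0162.

z = 2.139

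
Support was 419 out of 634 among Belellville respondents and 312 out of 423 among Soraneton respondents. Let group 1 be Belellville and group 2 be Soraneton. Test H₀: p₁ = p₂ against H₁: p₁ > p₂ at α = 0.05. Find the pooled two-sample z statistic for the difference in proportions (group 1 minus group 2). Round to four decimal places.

z = -2.6455

p̂₁ = 419/634 ≈ 0.6608833, p̂₂ = 312/423 ≈ 0.7375887.
Pooled p̂ = (419+312)/(634+423) = 731/1057 = 0.6915799.
SE = √(0.213297 × 0.00394135) = 0.0289945.
z = (0.6608833 − 0.7375887)/0.0289945 = -0.0767054/0.0289945 = -2.6455.
p-value = P(Z > -2.646) ≈ 0.9959. With α = 0.05, fail to reject H₀.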